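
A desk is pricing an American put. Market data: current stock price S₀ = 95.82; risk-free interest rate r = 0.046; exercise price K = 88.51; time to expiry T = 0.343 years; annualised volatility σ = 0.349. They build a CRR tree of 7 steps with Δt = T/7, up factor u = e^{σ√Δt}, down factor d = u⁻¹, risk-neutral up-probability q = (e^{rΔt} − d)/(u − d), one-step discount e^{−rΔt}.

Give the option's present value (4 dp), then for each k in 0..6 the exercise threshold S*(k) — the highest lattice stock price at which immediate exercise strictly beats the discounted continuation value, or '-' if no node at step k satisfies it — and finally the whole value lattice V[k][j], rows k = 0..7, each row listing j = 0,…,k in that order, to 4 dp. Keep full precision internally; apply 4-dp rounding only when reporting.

Δt=0.04900, u=1.08032, d=0.92565, q=0.49529, disc=e^(-rΔt)=0.99775
k=7 terminal: V=max(K-S,0) → 32.7147 23.3921 12.5119 0.0000 0.0000 0.0000 0.0000 0.0000
k=6: j=0 S=60.2766 intr=28.2334 cont=28.0341 V=28.2334[EX]; j=1 S=70.3480 intr=18.1620 cont=17.9628 V=18.1620[EX]; j=2 S=82.1020 intr=6.4080 cont=6.3007 V=6.4080[EX]; j=3 S=95.8200 intr=0.0000 cont=0.0000 V=0.0000[hold]; j=4 S=111.8301 intr=0.0000 cont=0.0000 V=0.0000[hold]; j=5 S=130.5151 intr=0.0000 cont=0.0000 V=0.0000[hold]; j=6 S=152.3222 intr=0.0000 cont=0.0000 V=0.0000[hold]  S*(6)=82.1020
k=5: j=0 S=65.1179 intr=23.3921 cont=23.1928 V=23.3921[EX]; j=1 S=75.9981 intr=12.5119 cont=12.3126 V=12.5119[EX]; j=2 S=88.6962 intr=0.0000 cont=3.2269 V=3.2269[hold]; j=3 S=103.5160 intr=0.0000 cont=0.0000 V=0.0000[hold]; j=4 S=120.8119 intr=0.0000 cont=0.0000 V=0.0000[hold]; j=5 S=140.9977 intr=0.0000 cont=0.0000 V=0.0000[hold]  S*(5)=75.9981
k=4: j=0 S=70.3480 intr=18.1620 cont=17.9628 V=18.1620[EX]; j=1 S=82.1020 intr=6.4080 cont=7.8954 V=7.8954[hold]; j=2 S=95.8200 intr=0.0000 cont=1.6250 V=1.6250[hold]; j=3 S=111.8301 intr=0.0000 cont=0.0000 V=0.0000[hold]; j=4 S=130.5151 intr=0.0000 cont=0.0000 V=0.0000[hold]  S*(4)=70.3480
k=3: j=0 S=75.9981 intr=12.5119 cont=13.0477 V=13.0477[hold]; j=1 S=88.6962 intr=0.0000 cont=4.7790 V=4.7790[hold]; j=2 S=103.5160 intr=0.0000 cont=0.8183 V=0.8183[hold]; j=3 S=120.8119 intr=0.0000 cont=0.0000 V=0.0000[hold]  S*(3)=-
k=2: j=0 S=82.1020 intr=6.4080 cont=8.9321 V=8.9321[hold]; j=1 S=95.8200 intr=0.0000 cont=2.8110 V=2.8110[hold]; j=2 S=111.8301 intr=0.0000 cont=0.4121 V=0.4121[hold]  S*(2)=-
k=1: j=0 S=88.6962 intr=0.0000 cont=5.8871 V=5.8871[hold]; j=1 S=103.5160 intr=0.0000 cont=1.6192 V=1.6192[hold]  S*(1)=-
k=0: j=0 S=95.8200 intr=0.0000 cont=3.7648 V=3.7648[hold]  S*(0)=-

price = 3.7648
boundary = - - - - 70.3480 75.9981 82.1020
tree:
3.7648
5.8871 1.6192
8.9321 2.8110 0.4121
13.0477 4.7790 0.8183 0.0000
18.1620 7.8954 1.6250 0.0000 0.0000
23.3921 12.5119 3.2269 0.0000 0.0000 0.0000
28.2334 18.1620 6.4080 0.0000 0.0000 0.0000 0.0000
32.7147 23.3921 12.5119 0.0000 0.0000 0.0000 0.0000 0.0000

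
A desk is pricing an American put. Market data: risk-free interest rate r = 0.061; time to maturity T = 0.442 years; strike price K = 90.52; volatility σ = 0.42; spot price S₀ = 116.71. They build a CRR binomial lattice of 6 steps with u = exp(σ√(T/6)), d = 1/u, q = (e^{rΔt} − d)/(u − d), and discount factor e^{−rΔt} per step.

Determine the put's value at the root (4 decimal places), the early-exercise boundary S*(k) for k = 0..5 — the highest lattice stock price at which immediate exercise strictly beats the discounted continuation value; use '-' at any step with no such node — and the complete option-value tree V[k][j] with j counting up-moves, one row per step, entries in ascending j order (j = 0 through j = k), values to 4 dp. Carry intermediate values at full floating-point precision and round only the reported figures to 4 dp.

price = 2.1674
boundary = - - - - 73.9740 66.0042
tree:
2.1674
3.7470 0.5514
6.3469 1.0887 0.0000
10.4558 2.1497 0.0000 0.0000
16.5460 4.2443 0.0000 0.0000 0.0000
24.5158 8.3802 0.0000 0.0000 0.0000 0.0000
31.6269 16.5460 0.0000 0.0000 0.0000 0.0000 0.0000

params: Δt=0.07367 u=1.12075 d=0.89226 q=0.49124 e^(-rΔt)=0.99552
t_6 payoffs: 31.6269 16.5460 0.0000 0.0000 0.0000 0.0000 0.0000
t_5: node(5,0) S=66.0042 payoff=24.5158 vs cont=24.1099 → 24.5158 [stop]  node(5,1) S=82.9060 payoff=7.6140 vs cont=8.3802 → 8.3802 [wait]  node(5,2) S=104.1360 payoff=0.0000 vs cont=0.0000 → 0.0000 [wait]  node(5,3) S=130.8023 payoff=0.0000 vs cont=0.0000 → 0.0000 [wait]  node(5,4) S=164.2971 payoff=0.0000 vs cont=0.0000 → 0.0000 [wait]  node(5,5) S=206.3690 payoff=0.0000 vs cont=0.0000 → 0.0000 [wait]  ⇒ S*(5)=66.0042
t_4: node(4,0) S=73.9740 payoff=16.5460 vs cont=16.5149 → 16.5460 [stop]  node(4,1) S=92.9166 payoff=0.0000 vs cont=4.2443 → 4.2443 [wait]  node(4,2) S=116.7100 payoff=0.0000 vs cont=0.0000 → 0.0000 [wait]  node(4,3) S=146.5962 payoff=0.0000 vs cont=0.0000 → 0.0000 [wait]  node(4,4) S=184.1354 payoff=0.0000 vs cont=0.0000 → 0.0000 [wait]  ⇒ S*(4)=73.9740
t_3: node(3,0) S=82.9060 payoff=7.6140 vs cont=10.4558 → 10.4558 [wait]  node(3,1) S=104.1360 payoff=0.0000 vs cont=2.1497 → 2.1497 [wait]  node(3,2) S=130.8023 payoff=0.0000 vs cont=0.0000 → 0.0000 [wait]  node(3,3) S=164.2971 payoff=0.0000 vs cont=0.0000 → 0.0000 [wait]  ⇒ S*(3)=-
t_2: node(2,0) S=92.9166 payoff=0.0000 vs cont=6.3469 → 6.3469 [wait]  node(2,1) S=116.7100 payoff=0.0000 vs cont=1.0887 → 1.0887 [wait]  node(2,2) S=146.5962 payoff=0.0000 vs cont=0.0000 → 0.0000 [wait]  ⇒ S*(2)=-
t_1: node(1,0) S=104.1360 payoff=0.0000 vs cont=3.7470 → 3.7470 [wait]  node(1,1) S=130.8023 payoff=0.0000 vs cont=0.5514 → 0.5514 [wait]  ⇒ S*(1)=-
t_0: node(0,0) S=116.7100 payoff=0.0000 vs cont=2.1674 → 2.1674 [wait]  ⇒ S*(0)=-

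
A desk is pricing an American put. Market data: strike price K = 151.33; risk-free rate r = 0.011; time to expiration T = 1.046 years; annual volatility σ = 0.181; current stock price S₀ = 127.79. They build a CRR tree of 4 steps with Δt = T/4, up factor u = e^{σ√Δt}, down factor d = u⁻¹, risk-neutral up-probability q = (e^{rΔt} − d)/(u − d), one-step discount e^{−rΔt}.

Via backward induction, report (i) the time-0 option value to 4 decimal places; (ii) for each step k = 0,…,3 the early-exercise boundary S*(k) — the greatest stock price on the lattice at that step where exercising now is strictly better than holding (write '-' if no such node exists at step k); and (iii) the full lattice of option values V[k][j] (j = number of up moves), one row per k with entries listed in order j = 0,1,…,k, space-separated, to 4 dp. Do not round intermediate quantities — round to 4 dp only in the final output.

Δt=0.26150  u=1.09698  d=0.91160  q=0.49242  discount=0.99713
step 4 (expiry): payoffs max(K−S,0) = 63.0816 45.1355 23.5400 0.0000 0.0000
step 3: (k=3,j=0): S=96.8065, (K−S)⁺=54.5235, hold=54.0888 ⇒ V=54.5235 exercise | (k=3,j=1): S=116.4929, (K−S)⁺=34.8371, hold=34.4024 ⇒ V=34.8371 exercise | (k=3,j=2): S=140.1827, (K−S)⁺=11.1473, hold=11.9142 ⇒ V=11.9142 continue | (k=3,j=3): S=168.6900, (K−S)⁺=0.0000, hold=0.0000 ⇒ V=0.0000 continue  boundary S*=116.4929
step 2: (k=2,j=0): S=106.1945, (K−S)⁺=45.1355, hold=44.7008 ⇒ V=45.1355 exercise | (k=2,j=1): S=127.7900, (K−S)⁺=23.5400, hold=23.4819 ⇒ V=23.5400 exercise | (k=2,j=2): S=153.7772, (K−S)⁺=0.0000, hold=6.0301 ⇒ V=6.0301 continue  boundary S*=127.7900
step 1: (k=1,j=0): S=116.4929, (K−S)⁺=34.8371, hold=34.4024 ⇒ V=34.8371 exercise | (k=1,j=1): S=140.1827, (K−S)⁺=11.1473, hold=14.8750 ⇒ V=14.8750 continue  boundary S*=116.4929
step 0: (k=0,j=0): S=127.7900, (K−S)⁺=23.5400, hold=24.9356 ⇒ V=24.9356 continue  boundary S*=-

price = 24.9356
boundary = - 116.4929 127.7900 116.4929
tree:
24.9356
34.8371 14.8750
45.1355 23.5400 6.0301
54.5235 34.8371 11.9142 0.0000
63.0816 45.1355 23.5400 0.0000 0.0000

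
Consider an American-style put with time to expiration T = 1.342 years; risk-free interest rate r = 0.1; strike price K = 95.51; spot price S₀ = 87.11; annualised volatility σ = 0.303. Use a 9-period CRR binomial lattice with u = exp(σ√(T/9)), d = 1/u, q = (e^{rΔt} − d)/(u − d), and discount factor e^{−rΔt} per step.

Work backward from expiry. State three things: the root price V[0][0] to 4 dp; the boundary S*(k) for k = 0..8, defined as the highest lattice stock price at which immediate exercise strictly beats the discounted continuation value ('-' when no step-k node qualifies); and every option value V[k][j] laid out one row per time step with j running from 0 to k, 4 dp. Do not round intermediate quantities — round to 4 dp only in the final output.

params: Δt=0.14911 u=1.12412 d=0.88958 q=0.53483 e^(-rΔt)=0.98520
t_9 payoffs: 65.1191 57.1065 46.9813 34.1866 18.0185 0.0000 0.0000 0.0000 0.0000 0.0000
t_8: node(8,0) S=34.1631 payoff=61.3469 vs cont=59.9333 → 61.3469 [stop]  node(8,1) S=43.1703 payoff=52.3397 vs cont=50.9261 → 52.3397 [stop]  node(8,2) S=54.5523 payoff=40.9577 vs cont=39.5442 → 40.9577 [stop]  node(8,3) S=68.9351 payoff=26.5749 vs cont=25.1613 → 26.5749 [stop]  node(8,4) S=87.1100 payoff=8.4000 vs cont=8.2575 → 8.4000 [stop]  node(8,5) S=110.0768 payoff=0.0000 vs cont=0.0000 → 0.0000 [wait]  node(8,6) S=139.0988 payoff=0.0000 vs cont=0.0000 → 0.0000 [wait]  node(8,7) S=175.7725 payoff=0.0000 vs cont=0.0000 → 0.0000 [wait]  node(8,8) S=222.1154 payoff=0.0000 vs cont=0.0000 → 0.0000 [wait]  ⇒ S*(8)=87.1100
t_7: node(7,0) S=38.4035 payoff=57.1065 vs cont=55.6929 → 57.1065 [stop]  node(7,1) S=48.5287 payoff=46.9813 vs cont=45.5677 → 46.9813 [stop]  node(7,2) S=61.3234 payoff=34.1866 vs cont=32.7730 → 34.1866 [stop]  node(7,3) S=77.4915 payoff=18.0185 vs cont=16.6049 → 18.0185 [stop]  node(7,4) S=97.9224 payoff=0.0000 vs cont=3.8496 → 3.8496 [wait]  node(7,5) S=123.7398 payoff=0.0000 vs cont=0.0000 → 0.0000 [wait]  node(7,6) S=156.3641 payoff=0.0000 vs cont=0.0000 → 0.0000 [wait]  node(7,7) S=197.5899 payoff=0.0000 vs cont=0.0000 → 0.0000 [wait]  ⇒ S*(7)=77.4915
t_6: node(6,0) S=43.1703 payoff=52.3397 vs cont=50.9261 → 52.3397 [stop]  node(6,1) S=54.5523 payoff=40.9577 vs cont=39.5442 → 40.9577 [stop]  node(6,2) S=68.9351 payoff=26.5749 vs cont=25.1613 → 26.5749 [stop]  node(6,3) S=87.1100 payoff=8.4000 vs cont=10.2859 → 10.2859 [wait]  node(6,4) S=110.0768 payoff=0.0000 vs cont=1.7642 → 1.7642 [wait]  node(6,5) S=139.0988 payoff=0.0000 vs cont=0.0000 → 0.0000 [wait]  node(6,6) S=175.7725 payoff=0.0000 vs cont=0.0000 → 0.0000 [wait]  ⇒ S*(6)=68.9351
t_5: node(5,0) S=48.5287 payoff=46.9813 vs cont=45.5677 → 46.9813 [stop]  node(5,1) S=61.3234 payoff=34.1866 vs cont=32.7730 → 34.1866 [stop]  node(5,2) S=77.4915 payoff=18.0185 vs cont=17.5986 → 18.0185 [stop]  node(5,3) S=97.9224 payoff=0.0000 vs cont=5.6434 → 5.6434 [wait]  node(5,4) S=123.7398 payoff=0.0000 vs cont=0.8085 → 0.8085 [wait]  node(5,5) S=156.3641 payoff=0.0000 vs cont=0.0000 → 0.0000 [wait]  ⇒ S*(5)=77.4915
t_4: node(4,0) S=54.5523 payoff=40.9577 vs cont=39.5442 → 40.9577 [stop]  node(4,1) S=68.9351 payoff=26.5749 vs cont=25.1613 → 26.5749 [stop]  node(4,2) S=87.1100 payoff=8.4000 vs cont=11.2311 → 11.2311 [wait]  node(4,3) S=110.0768 payoff=0.0000 vs cont=3.0123 → 3.0123 [wait]  node(4,4) S=139.0988 payoff=0.0000 vs cont=0.3705 → 0.3705 [wait]  ⇒ S*(4)=68.9351
t_3: node(3,0) S=61.3234 payoff=34.1866 vs cont=32.7730 → 34.1866 [stop]  node(3,1) S=77.4915 payoff=18.0185 vs cont=18.0967 → 18.0967 [wait]  node(3,2) S=97.9224 payoff=0.0000 vs cont=6.7342 → 6.7342 [wait]  node(3,3) S=123.7398 payoff=0.0000 vs cont=1.5757 → 1.5757 [wait]  ⇒ S*(3)=61.3234
t_2: node(2,0) S=68.9351 payoff=26.5749 vs cont=25.2025 → 26.5749 [stop]  node(2,1) S=87.1100 payoff=8.4000 vs cont=11.8418 → 11.8418 [wait]  node(2,2) S=110.0768 payoff=0.0000 vs cont=3.9164 → 3.9164 [wait]  ⇒ S*(2)=68.9351
t_1: node(1,0) S=77.4915 payoff=18.0185 vs cont=18.4184 → 18.4184 [wait]  node(1,1) S=97.9224 payoff=0.0000 vs cont=7.4905 → 7.4905 [wait]  ⇒ S*(1)=-
t_0: node(0,0) S=87.1100 payoff=8.4000 vs cont=12.3877 → 12.3877 [wait]  ⇒ S*(0)=-

price = 12.3877
boundary = - - 68.9351 61.3234 68.9351 77.4915 68.9351 77.4915 87.1100
tree:
12.3877
18.4184 7.4905
26.5749 11.8418 3.9164
34.1866 18.0967 6.7342 1.5757
40.9577 26.5749 11.2311 3.0123 0.3705
46.9813 34.1866 18.0185 5.6434 0.8085 0.0000
52.3397 40.9577 26.5749 10.2859 1.7642 0.0000 0.0000
57.1065 46.9813 34.1866 18.0185 3.8496 0.0000 0.0000 0.0000
61.3469 52.3397 40.9577 26.5749 8.4000 0.0000 0.0000 0.0000 0.0000
65.1191 57.1065 46.9813 34.1866 18.0185 0.0000 0.0000 0.0000 0.0000 0.0000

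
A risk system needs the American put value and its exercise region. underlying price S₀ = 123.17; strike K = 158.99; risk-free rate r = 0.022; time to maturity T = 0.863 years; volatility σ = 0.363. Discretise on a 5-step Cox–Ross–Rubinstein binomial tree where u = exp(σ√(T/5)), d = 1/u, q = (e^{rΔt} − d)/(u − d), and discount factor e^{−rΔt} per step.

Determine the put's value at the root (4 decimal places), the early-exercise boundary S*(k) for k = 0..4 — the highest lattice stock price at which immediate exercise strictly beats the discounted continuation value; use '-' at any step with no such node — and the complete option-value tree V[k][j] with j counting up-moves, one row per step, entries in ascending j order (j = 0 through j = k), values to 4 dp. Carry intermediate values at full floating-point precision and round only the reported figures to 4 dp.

price = 40.7236
boundary = - - 91.0991 105.9277 123.1700
tree:
40.7236
53.7122 26.6902
67.8909 38.4672 13.8839
80.6437 53.0623 22.6397 4.3151
91.6112 67.8909 35.8200 8.2495 0.0000
101.0435 80.6437 53.0623 15.7711 0.0000 0.0000

Δt=0.17260, u=1.16277, d=0.86001, q=0.47493, disc=e^(-rΔt)=0.99621
k=5 terminal: V=max(K-S,0) → 101.0435 80.6437 53.0623 15.7711 0.0000 0.0000
k=4: j=0 S=67.3788 intr=91.6112 cont=91.0087 V=91.6112[EX]; j=1 S=91.0991 intr=67.8909 cont=67.2884 V=67.8909[EX]; j=2 S=123.1700 intr=35.8200 cont=35.2174 V=35.8200[EX]; j=3 S=166.5313 intr=0.0000 cont=8.2495 V=8.2495[hold]; j=4 S=225.1577 intr=0.0000 cont=0.0000 V=0.0000[hold]  S*(4)=123.1700
k=3: j=0 S=78.3463 intr=80.6437 cont=80.0411 V=80.6437[EX]; j=1 S=105.9277 intr=53.0623 cont=52.4597 V=53.0623[EX]; j=2 S=143.2189 intr=15.7711 cont=22.6397 V=22.6397[hold]; j=3 S=193.6384 intr=0.0000 cont=4.3151 V=4.3151[hold]  S*(3)=105.9277
k=2: j=0 S=91.0991 intr=67.8909 cont=67.2884 V=67.8909[EX]; j=1 S=123.1700 intr=35.8200 cont=38.4672 V=38.4672[hold]; j=2 S=166.5313 intr=0.0000 cont=13.8839 V=13.8839[hold]  S*(2)=91.0991
k=1: j=0 S=105.9277 intr=53.0623 cont=53.7122 V=53.7122[hold]; j=1 S=143.2189 intr=15.7711 cont=26.6902 V=26.6902[hold]  S*(1)=-
k=0: j=0 S=123.1700 intr=35.8200 cont=40.7236 V=40.7236[hold]  S*(0)=-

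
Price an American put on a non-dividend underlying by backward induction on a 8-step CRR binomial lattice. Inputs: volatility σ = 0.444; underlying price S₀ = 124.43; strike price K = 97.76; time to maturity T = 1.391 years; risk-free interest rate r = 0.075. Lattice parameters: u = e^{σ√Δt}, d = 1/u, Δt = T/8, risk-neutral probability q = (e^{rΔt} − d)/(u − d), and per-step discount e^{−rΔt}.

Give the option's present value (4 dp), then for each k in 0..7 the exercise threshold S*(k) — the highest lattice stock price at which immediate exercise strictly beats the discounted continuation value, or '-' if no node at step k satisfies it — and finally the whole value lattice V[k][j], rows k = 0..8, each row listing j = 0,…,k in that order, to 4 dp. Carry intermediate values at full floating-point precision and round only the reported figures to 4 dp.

Δt=0.17388  u=1.20339  d=0.83099  q=0.48909  discount=0.98704
step 8 (expiry): payoffs max(K−S,0) = 69.4669 56.7875 38.4261 11.8361 0.0000 0.0000 0.0000 0.0000 0.0000
step 7: (k=7,j=0): S=34.0476, (K−S)⁺=63.7124, hold=62.4458 ⇒ V=63.7124 exercise | (k=7,j=1): S=49.3057, (K−S)⁺=48.4543, hold=47.1877 ⇒ V=48.4543 exercise | (k=7,j=2): S=71.4017, (K−S)⁺=26.3583, hold=25.0917 ⇒ V=26.3583 exercise | (k=7,j=3): S=103.3998, (K−S)⁺=0.0000, hold=5.9688 ⇒ V=5.9688 continue | (k=7,j=4): S=149.7375, (K−S)⁺=0.0000, hold=0.0000 ⇒ V=0.0000 continue | (k=7,j=5): S=216.8411, (K−S)⁺=0.0000, hold=0.0000 ⇒ V=0.0000 continue | (k=7,j=6): S=314.0167, (K−S)⁺=0.0000, hold=0.0000 ⇒ V=0.0000 continue | (k=7,j=7): S=454.7406, (K−S)⁺=0.0000, hold=0.0000 ⇒ V=0.0000 continue  boundary S*=71.4017
step 6: (k=6,j=0): S=40.9725, (K−S)⁺=56.7875, hold=55.5210 ⇒ V=56.7875 exercise | (k=6,j=1): S=59.3339, (K−S)⁺=38.4261, hold=37.1595 ⇒ V=38.4261 exercise | (k=6,j=2): S=85.9239, (K−S)⁺=11.8361, hold=16.1736 ⇒ V=16.1736 continue | (k=6,j=3): S=124.4300, (K−S)⁺=0.0000, hold=3.0100 ⇒ V=3.0100 continue | (k=6,j=4): S=180.1923, (K−S)⁺=0.0000, hold=0.0000 ⇒ V=0.0000 continue | (k=6,j=5): S=260.9439, (K−S)⁺=0.0000, hold=0.0000 ⇒ V=0.0000 continue | (k=6,j=6): S=377.8837, (K−S)⁺=0.0000, hold=0.0000 ⇒ V=0.0000 continue  boundary S*=59.3339
step 5: (k=5,j=0): S=49.3057, (K−S)⁺=48.4543, hold=47.1877 ⇒ V=48.4543 exercise | (k=5,j=1): S=71.4017, (K−S)⁺=26.3583, hold=27.1857 ⇒ V=27.1857 continue | (k=5,j=2): S=103.3998, (K−S)⁺=0.0000, hold=9.6092 ⇒ V=9.6092 continue | (k=5,j=3): S=149.7375, (K−S)⁺=0.0000, hold=1.5179 ⇒ V=1.5179 continue | (k=5,j=4): S=216.8411, (K−S)⁺=0.0000, hold=0.0000 ⇒ V=0.0000 continue | (k=5,j=5): S=314.0167, (K−S)⁺=0.0000, hold=0.0000 ⇒ V=0.0000 continue  boundary S*=49.3057
step 4: (k=4,j=0): S=59.3339, (K−S)⁺=38.4261, hold=37.5589 ⇒ V=38.4261 exercise | (k=4,j=1): S=85.9239, (K−S)⁺=11.8361, hold=18.3483 ⇒ V=18.3483 continue | (k=4,j=2): S=124.4300, (K−S)⁺=0.0000, hold=5.5786 ⇒ V=5.5786 continue | (k=4,j=3): S=180.1923, (K−S)⁺=0.0000, hold=0.7655 ⇒ V=0.7655 continue | (k=4,j=4): S=260.9439, (K−S)⁺=0.0000, hold=0.0000 ⇒ V=0.0000 continue  boundary S*=59.3339
step 3: (k=3,j=0): S=71.4017, (K−S)⁺=26.3583, hold=28.2356 ⇒ V=28.2356 continue | (k=3,j=1): S=103.3998, (K−S)⁺=0.0000, hold=11.9459 ⇒ V=11.9459 continue | (k=3,j=2): S=149.7375, (K−S)⁺=0.0000, hold=3.1827 ⇒ V=3.1827 continue | (k=3,j=3): S=216.8411, (K−S)⁺=0.0000, hold=0.3860 ⇒ V=0.3860 continue  boundary S*=-
step 2: (k=2,j=0): S=85.9239, (K−S)⁺=11.8361, hold=20.0058 ⇒ V=20.0058 continue | (k=2,j=1): S=124.4300, (K−S)⁺=0.0000, hold=7.5607 ⇒ V=7.5607 continue | (k=2,j=2): S=180.1923, (K−S)⁺=0.0000, hold=1.7914 ⇒ V=1.7914 continue  boundary S*=-
step 1: (k=1,j=0): S=103.3998, (K−S)⁺=0.0000, hold=13.7386 ⇒ V=13.7386 continue | (k=1,j=1): S=149.7375, (K−S)⁺=0.0000, hold=4.6775 ⇒ V=4.6775 continue  boundary S*=-
step 0: (k=0,j=0): S=124.4300, (K−S)⁺=0.0000, hold=9.1863 ⇒ V=9.1863 continue  boundary S*=-

price = 9.1863
boundary = - - - - 59.3339 49.3057 59.3339 71.4017
tree:
9.1863
13.7386 4.6775
20.0058 7.5607 1.7914
28.2356 11.9459 3.1827 0.3860
38.4261 18.3483 5.5786 0.7655 0.0000
48.4543 27.1857 9.6092 1.5179 0.0000 0.0000
56.7875 38.4261 16.1736 3.0100 0.0000 0.0000 0.0000
63.7124 48.4543 26.3583 5.9688 0.0000 0.0000 0.0000 0.0000
69.4669 56.7875 38.4261 11.8361 0.0000 0.0000 0.0000 0.0000 0.0000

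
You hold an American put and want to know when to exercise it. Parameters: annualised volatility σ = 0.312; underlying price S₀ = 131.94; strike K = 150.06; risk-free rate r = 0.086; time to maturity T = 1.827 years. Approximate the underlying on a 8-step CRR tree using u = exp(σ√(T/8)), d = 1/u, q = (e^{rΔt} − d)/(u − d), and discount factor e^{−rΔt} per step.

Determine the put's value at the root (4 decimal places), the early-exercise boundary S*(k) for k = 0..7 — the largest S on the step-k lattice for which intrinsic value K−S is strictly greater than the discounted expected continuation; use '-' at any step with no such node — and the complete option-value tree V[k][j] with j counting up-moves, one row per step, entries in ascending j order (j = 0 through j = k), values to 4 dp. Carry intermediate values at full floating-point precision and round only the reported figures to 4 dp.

Δt=0.22837  u=1.16079  d=0.86148  q=0.52906  discount=0.98055
step 8 (expiry): payoffs max(K−S,0) = 110.0334 96.1269 77.3888 52.1404 18.1200 0.0000 0.0000 0.0000 0.0000
step 7: (k=7,j=0): S=46.4624, (K−S)⁺=103.5976, hold=100.6791 ⇒ V=103.5976 exercise | (k=7,j=1): S=62.6050, (K−S)⁺=87.4550, hold=84.5365 ⇒ V=87.4550 exercise | (k=7,j=2): S=84.3560, (K−S)⁺=65.7040, hold=62.7855 ⇒ V=65.7040 exercise | (k=7,j=3): S=113.6640, (K−S)⁺=36.3960, hold=33.4775 ⇒ V=36.3960 exercise | (k=7,j=4): S=153.1546, (K−S)⁺=0.0000, hold=8.3674 ⇒ V=8.3674 continue | (k=7,j=5): S=206.3654, (K−S)⁺=0.0000, hold=0.0000 ⇒ V=0.0000 continue | (k=7,j=6): S=278.0635, (K−S)⁺=0.0000, hold=0.0000 ⇒ V=0.0000 continue | (k=7,j=7): S=374.6717, (K−S)⁺=0.0000, hold=0.0000 ⇒ V=0.0000 continue  boundary S*=113.6640
step 6: (k=6,j=0): S=53.9331, (K−S)⁺=96.1269, hold=93.2084 ⇒ V=96.1269 exercise | (k=6,j=1): S=72.6712, (K−S)⁺=77.3888, hold=74.4703 ⇒ V=77.3888 exercise | (k=6,j=2): S=97.9196, (K−S)⁺=52.1404, hold=49.2220 ⇒ V=52.1404 exercise | (k=6,j=3): S=131.9400, (K−S)⁺=18.1200, hold=21.1477 ⇒ V=21.1477 continue | (k=6,j=4): S=177.7802, (K−S)⁺=0.0000, hold=3.8639 ⇒ V=3.8639 continue | (k=6,j=5): S=239.5468, (K−S)⁺=0.0000, hold=0.0000 ⇒ V=0.0000 continue | (k=6,j=6): S=322.7732, (K−S)⁺=0.0000, hold=0.0000 ⇒ V=0.0000 continue  boundary S*=97.9196
step 5: (k=5,j=0): S=62.6050, (K−S)⁺=87.4550, hold=84.5365 ⇒ V=87.4550 exercise | (k=5,j=1): S=84.3560, (K−S)⁺=65.7040, hold=62.7855 ⇒ V=65.7040 exercise | (k=5,j=2): S=113.6640, (K−S)⁺=36.3960, hold=35.0482 ⇒ V=36.3960 exercise | (k=5,j=3): S=153.1546, (K−S)⁺=0.0000, hold=11.7701 ⇒ V=11.7701 continue | (k=5,j=4): S=206.3654, (K−S)⁺=0.0000, hold=1.7843 ⇒ V=1.7843 continue | (k=5,j=5): S=278.0635, (K−S)⁺=0.0000, hold=0.0000 ⇒ V=0.0000 continue  boundary S*=113.6640
step 4: (k=4,j=0): S=72.6712, (K−S)⁺=77.3888, hold=74.4703 ⇒ V=77.3888 exercise | (k=4,j=1): S=97.9196, (K−S)⁺=52.1404, hold=49.2220 ⇒ V=52.1404 exercise | (k=4,j=2): S=131.9400, (K−S)⁺=18.1200, hold=22.9129 ⇒ V=22.9129 continue | (k=4,j=3): S=177.7802, (K−S)⁺=0.0000, hold=6.3608 ⇒ V=6.3608 continue | (k=4,j=4): S=239.5468, (K−S)⁺=0.0000, hold=0.8239 ⇒ V=0.8239 continue  boundary S*=97.9196
step 3: (k=3,j=0): S=84.3560, (K−S)⁺=65.7040, hold=62.7855 ⇒ V=65.7040 exercise | (k=3,j=1): S=113.6640, (K−S)⁺=36.3960, hold=35.9639 ⇒ V=36.3960 exercise | (k=3,j=2): S=153.1546, (K−S)⁺=0.0000, hold=13.8805 ⇒ V=13.8805 continue | (k=3,j=3): S=206.3654, (K−S)⁺=0.0000, hold=3.3647 ⇒ V=3.3647 continue  boundary S*=113.6640
step 2: (k=2,j=0): S=97.9196, (K−S)⁺=52.1404, hold=49.2220 ⇒ V=52.1404 exercise | (k=2,j=1): S=131.9400, (K−S)⁺=18.1200, hold=24.0077 ⇒ V=24.0077 continue | (k=2,j=2): S=177.7802, (K−S)⁺=0.0000, hold=8.1553 ⇒ V=8.1553 continue  boundary S*=97.9196
step 1: (k=1,j=0): S=113.6640, (K−S)⁺=36.3960, hold=36.5319 ⇒ V=36.5319 continue | (k=1,j=1): S=153.1546, (K−S)⁺=0.0000, hold=15.3170 ⇒ V=15.3170 continue  boundary S*=-
step 0: (k=0,j=0): S=131.9400, (K−S)⁺=18.1200, hold=24.8157 ⇒ V=24.8157 continue  boundary S*=-

price = 24.8157
boundary = - - 97.9196 113.6640 97.9196 113.6640 97.9196 113.6640
tree:
24.8157
36.5319 15.3170
52.1404 24.0077 8.1553
65.7040 36.3960 13.8805 3.3647
77.3888 52.1404 22.9129 6.3608 0.8239
87.4550 65.7040 36.3960 11.7701 1.7843 0.0000
96.1269 77.3888 52.1404 21.1477 3.8639 0.0000 0.0000
103.5976 87.4550 65.7040 36.3960 8.3674 0.0000 0.0000 0.0000
110.0334 96.1269 77.3888 52.1404 18.1200 0.0000 0.0000 0.0000 0.0000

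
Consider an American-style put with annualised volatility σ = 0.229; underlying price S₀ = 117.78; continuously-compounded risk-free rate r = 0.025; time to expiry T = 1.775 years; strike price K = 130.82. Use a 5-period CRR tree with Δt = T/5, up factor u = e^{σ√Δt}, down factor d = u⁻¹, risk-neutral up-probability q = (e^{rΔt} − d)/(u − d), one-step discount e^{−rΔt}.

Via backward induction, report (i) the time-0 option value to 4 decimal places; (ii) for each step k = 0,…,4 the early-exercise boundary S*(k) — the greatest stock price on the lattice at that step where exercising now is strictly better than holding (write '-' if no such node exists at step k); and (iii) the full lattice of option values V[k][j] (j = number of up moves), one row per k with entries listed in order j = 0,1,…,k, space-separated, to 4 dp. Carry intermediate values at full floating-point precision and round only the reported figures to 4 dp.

params: Δt=0.35500 u=1.14619 d=0.87246 q=0.49851 e^(-rΔt)=0.99116
t_5 payoffs: 71.2825 52.6027 28.0621 0.0000 0.0000 0.0000
t_4: node(4,0) S=68.2412 payoff=62.5788 vs cont=61.4229 → 62.5788 [stop]  node(4,1) S=89.6518 payoff=41.1682 vs cont=40.0123 → 41.1682 [stop]  node(4,2) S=117.7800 payoff=13.0400 vs cont=13.9485 → 13.9485 [wait]  node(4,3) S=154.7334 payoff=0.0000 vs cont=0.0000 → 0.0000 [wait]  node(4,4) S=203.2808 payoff=0.0000 vs cont=0.0000 → 0.0000 [wait]  ⇒ S*(4)=89.6518
t_3: node(3,0) S=78.2173 payoff=52.6027 vs cont=51.4468 → 52.6027 [stop]  node(3,1) S=102.7579 payoff=28.0621 vs cont=27.3551 → 28.0621 [stop]  node(3,2) S=134.9981 payoff=0.0000 vs cont=6.9333 → 6.9333 [wait]  node(3,3) S=177.3537 payoff=0.0000 vs cont=0.0000 → 0.0000 [wait]  ⇒ S*(3)=102.7579
t_2: node(2,0) S=89.6518 payoff=41.1682 vs cont=40.0123 → 41.1682 [stop]  node(2,1) S=117.7800 payoff=13.0400 vs cont=17.3743 → 17.3743 [wait]  node(2,2) S=154.7334 payoff=0.0000 vs cont=3.4463 → 3.4463 [wait]  ⇒ S*(2)=89.6518
t_1: node(1,0) S=102.7579 payoff=28.0621 vs cont=29.0478 → 29.0478 [wait]  node(1,1) S=134.9981 payoff=0.0000 vs cont=10.3389 → 10.3389 [wait]  ⇒ S*(1)=-
t_0: node(0,0) S=117.7800 payoff=13.0400 vs cont=19.5470 → 19.5470 [wait]  ⇒ S*(0)=-

price = 19.5470
boundary = - - 89.6518 102.7579 89.6518
tree:
19.5470
29.0478 10.3389
41.1682 17.3743 3.4463
52.6027 28.0621 6.9333 0.0000
62.5788 41.1682 13.9485 0.0000 0.0000
71.2825 52.6027 28.0621 0.0000 0.0000 0.0000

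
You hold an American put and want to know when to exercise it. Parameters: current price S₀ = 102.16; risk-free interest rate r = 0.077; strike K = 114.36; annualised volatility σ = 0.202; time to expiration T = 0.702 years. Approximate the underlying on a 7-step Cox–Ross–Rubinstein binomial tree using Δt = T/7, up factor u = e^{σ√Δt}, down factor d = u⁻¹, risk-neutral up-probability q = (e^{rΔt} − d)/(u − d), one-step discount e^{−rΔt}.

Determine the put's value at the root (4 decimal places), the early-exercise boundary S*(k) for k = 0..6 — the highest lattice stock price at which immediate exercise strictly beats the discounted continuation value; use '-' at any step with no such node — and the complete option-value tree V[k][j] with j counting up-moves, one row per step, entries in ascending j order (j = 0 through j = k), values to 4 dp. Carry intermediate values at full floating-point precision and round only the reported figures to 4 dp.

price = 12.7083
boundary = - 95.8295 89.8914 95.8295 102.1600 95.8295 102.1600
tree:
12.7083
18.5305 8.0200
24.4686 12.4329 4.4435
30.0389 18.5305 7.5103 1.9418
35.2639 24.4686 12.2000 3.6951 0.5032
40.1652 30.0389 18.5305 6.8449 1.1134 0.0000
44.7628 35.2639 24.4686 12.2000 2.4637 0.0000 0.0000
49.0754 40.1652 30.0389 18.5305 5.4514 0.0000 0.0000 0.0000

params: Δt=0.10029 u=1.06606 d=0.93803 q=0.54456 e^(-rΔt)=0.99231
t_7 payoffs: 49.0754 40.1652 30.0389 18.5305 5.4514 0.0000 0.0000 0.0000
t_6: node(6,0) S=69.5972 payoff=44.7628 vs cont=43.8831 → 44.7628 [stop]  node(6,1) S=79.0961 payoff=35.2639 vs cont=34.3842 → 35.2639 [stop]  node(6,2) S=89.8914 payoff=24.4686 vs cont=23.5890 → 24.4686 [stop]  node(6,3) S=102.1600 payoff=12.2000 vs cont=11.3203 → 12.2000 [stop]  node(6,4) S=116.1031 payoff=0.0000 vs cont=2.4637 → 2.4637 [wait]  node(6,5) S=131.9492 payoff=0.0000 vs cont=0.0000 → 0.0000 [wait]  node(6,6) S=149.9580 payoff=0.0000 vs cont=0.0000 → 0.0000 [wait]  ⇒ S*(6)=102.1600
t_5: node(5,0) S=74.1948 payoff=40.1652 vs cont=39.2855 → 40.1652 [stop]  node(5,1) S=84.3211 payoff=30.0389 vs cont=29.1592 → 30.0389 [stop]  node(5,2) S=95.8295 payoff=18.5305 vs cont=17.6508 → 18.5305 [stop]  node(5,3) S=108.9086 payoff=5.4514 vs cont=6.8449 → 6.8449 [wait]  node(5,4) S=123.7728 payoff=0.0000 vs cont=1.1134 → 1.1134 [wait]  node(5,5) S=140.6657 payoff=0.0000 vs cont=0.0000 → 0.0000 [wait]  ⇒ S*(5)=95.8295
t_4: node(4,0) S=79.0961 payoff=35.2639 vs cont=34.3842 → 35.2639 [stop]  node(4,1) S=89.8914 payoff=24.4686 vs cont=23.5890 → 24.4686 [stop]  node(4,2) S=102.1600 payoff=12.2000 vs cont=12.0733 → 12.2000 [stop]  node(4,3) S=116.1031 payoff=0.0000 vs cont=3.6951 → 3.6951 [wait]  node(4,4) S=131.9492 payoff=0.0000 vs cont=0.5032 → 0.5032 [wait]  ⇒ S*(4)=102.1600
t_3: node(3,0) S=84.3211 payoff=30.0389 vs cont=29.1592 → 30.0389 [stop]  node(3,1) S=95.8295 payoff=18.5305 vs cont=17.6508 → 18.5305 [stop]  node(3,2) S=108.9086 payoff=5.4514 vs cont=7.5103 → 7.5103 [wait]  node(3,3) S=123.7728 payoff=0.0000 vs cont=1.9418 → 1.9418 [wait]  ⇒ S*(3)=95.8295
t_2: node(2,0) S=89.8914 payoff=24.4686 vs cont=23.5890 → 24.4686 [stop]  node(2,1) S=102.1600 payoff=12.2000 vs cont=12.4329 → 12.4329 [wait]  node(2,2) S=116.1031 payoff=0.0000 vs cont=4.4435 → 4.4435 [wait]  ⇒ S*(2)=89.8914
t_1: node(1,0) S=95.8295 payoff=18.5305 vs cont=17.7766 → 18.5305 [stop]  node(1,1) S=108.9086 payoff=5.4514 vs cont=8.0200 → 8.0200 [wait]  ⇒ S*(1)=95.8295
t_0: node(0,0) S=102.1600 payoff=12.2000 vs cont=12.7083 → 12.7083 [wait]  ⇒ S*(0)=-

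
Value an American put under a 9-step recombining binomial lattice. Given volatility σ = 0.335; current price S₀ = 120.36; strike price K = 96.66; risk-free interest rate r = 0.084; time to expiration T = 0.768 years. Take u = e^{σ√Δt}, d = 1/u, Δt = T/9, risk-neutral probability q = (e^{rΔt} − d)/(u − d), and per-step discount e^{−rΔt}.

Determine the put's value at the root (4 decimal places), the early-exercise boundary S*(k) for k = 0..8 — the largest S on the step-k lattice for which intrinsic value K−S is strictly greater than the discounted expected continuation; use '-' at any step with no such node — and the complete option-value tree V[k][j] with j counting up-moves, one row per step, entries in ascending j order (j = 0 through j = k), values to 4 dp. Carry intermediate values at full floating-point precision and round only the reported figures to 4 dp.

price = 3.0251
boundary = - - - - - 73.7874 66.9087 73.7874 81.3734
tree:
3.0251
4.7959 1.3815
7.4254 2.3596 0.4695
11.1820 3.9527 0.8758 0.0893
16.2996 6.4662 1.6150 0.1843 0.0000
22.8726 10.2699 2.9353 0.3806 0.0000 0.0000
29.7513 15.7083 5.2358 0.7860 0.0000 0.0000 0.0000
35.9888 22.8726 9.1073 1.6230 0.0000 0.0000 0.0000 0.0000
41.6448 29.7513 15.2866 3.3515 0.0000 0.0000 0.0000 0.0000 0.0000
46.7736 35.9888 22.8726 6.9208 0.0000 0.0000 0.0000 0.0000 0.0000 0.0000

Δt=0.08533  u=1.10281  d=0.90678  q=0.51225  discount=0.99286
step 9 (expiry): payoffs max(K−S,0) = 46.7736 35.9888 22.8726 6.9208 0.0000 0.0000 0.0000 0.0000 0.0000 0.0000
step 8: (k=8,j=0): S=55.0152, (K−S)⁺=41.6448, hold=40.9544 ⇒ V=41.6448 exercise | (k=8,j=1): S=66.9087, (K−S)⁺=29.7513, hold=29.0609 ⇒ V=29.7513 exercise | (k=8,j=2): S=81.3734, (K−S)⁺=15.2866, hold=14.5962 ⇒ V=15.2866 exercise | (k=8,j=3): S=98.9651, (K−S)⁺=0.0000, hold=3.3515 ⇒ V=3.3515 continue | (k=8,j=4): S=120.3600, (K−S)⁺=0.0000, hold=0.0000 ⇒ V=0.0000 continue | (k=8,j=5): S=146.3801, (K−S)⁺=0.0000, hold=0.0000 ⇒ V=0.0000 continue | (k=8,j=6): S=178.0254, (K−S)⁺=0.0000, hold=0.0000 ⇒ V=0.0000 continue | (k=8,j=7): S=216.5120, (K−S)⁺=0.0000, hold=0.0000 ⇒ V=0.0000 continue | (k=8,j=8): S=263.3188, (K−S)⁺=0.0000, hold=0.0000 ⇒ V=0.0000 continue  boundary S*=81.3734
step 7: (k=7,j=0): S=60.6712, (K−S)⁺=35.9888, hold=35.2984 ⇒ V=35.9888 exercise | (k=7,j=1): S=73.7874, (K−S)⁺=22.8726, hold=22.1822 ⇒ V=22.8726 exercise | (k=7,j=2): S=89.7392, (K−S)⁺=6.9208, hold=9.1073 ⇒ V=9.1073 continue | (k=7,j=3): S=109.1396, (K−S)⁺=0.0000, hold=1.6230 ⇒ V=1.6230 continue | (k=7,j=4): S=132.7340, (K−S)⁺=0.0000, hold=0.0000 ⇒ V=0.0000 continue | (k=7,j=5): S=161.4292, (K−S)⁺=0.0000, hold=0.0000 ⇒ V=0.0000 continue | (k=7,j=6): S=196.3279, (K−S)⁺=0.0000, hold=0.0000 ⇒ V=0.0000 continue | (k=7,j=7): S=238.7712, (K−S)⁺=0.0000, hold=0.0000 ⇒ V=0.0000 continue  boundary S*=73.7874
step 6: (k=6,j=0): S=66.9087, (K−S)⁺=29.7513, hold=29.0609 ⇒ V=29.7513 exercise | (k=6,j=1): S=81.3734, (K−S)⁺=15.2866, hold=15.7083 ⇒ V=15.7083 continue | (k=6,j=2): S=98.9651, (K−S)⁺=0.0000, hold=5.2358 ⇒ V=5.2358 continue | (k=6,j=3): S=120.3600, (K−S)⁺=0.0000, hold=0.7860 ⇒ V=0.7860 continue | (k=6,j=4): S=146.3801, (K−S)⁺=0.0000, hold=0.0000 ⇒ V=0.0000 continue | (k=6,j=5): S=178.0254, (K−S)⁺=0.0000, hold=0.0000 ⇒ V=0.0000 continue | (k=6,j=6): S=216.5120, (K−S)⁺=0.0000, hold=0.0000 ⇒ V=0.0000 continue  boundary S*=66.9087
step 5: (k=5,j=0): S=73.7874, (K−S)⁺=22.8726, hold=22.3966 ⇒ V=22.8726 exercise | (k=5,j=1): S=89.7392, (K−S)⁺=6.9208, hold=10.2699 ⇒ V=10.2699 continue | (k=5,j=2): S=109.1396, (K−S)⁺=0.0000, hold=2.9353 ⇒ V=2.9353 continue | (k=5,j=3): S=132.7340, (K−S)⁺=0.0000, hold=0.3806 ⇒ V=0.3806 continue | (k=5,j=4): S=161.4292, (K−S)⁺=0.0000, hold=0.0000 ⇒ V=0.0000 continue | (k=5,j=5): S=196.3279, (K−S)⁺=0.0000, hold=0.0000 ⇒ V=0.0000 continue  boundary S*=73.7874
step 4: (k=4,j=0): S=81.3734, (K−S)⁺=15.2866, hold=16.2996 ⇒ V=16.2996 continue | (k=4,j=1): S=98.9651, (K−S)⁺=0.0000, hold=6.4662 ⇒ V=6.4662 continue | (k=4,j=2): S=120.3600, (K−S)⁺=0.0000, hold=1.6150 ⇒ V=1.6150 continue | (k=4,j=3): S=146.3801, (K−S)⁺=0.0000, hold=0.1843 ⇒ V=0.1843 continue | (k=4,j=4): S=178.0254, (K−S)⁺=0.0000, hold=0.0000 ⇒ V=0.0000 continue  boundary S*=-
step 3: (k=3,j=0): S=89.7392, (K−S)⁺=6.9208, hold=11.1820 ⇒ V=11.1820 continue | (k=3,j=1): S=109.1396, (K−S)⁺=0.0000, hold=3.9527 ⇒ V=3.9527 continue | (k=3,j=2): S=132.7340, (K−S)⁺=0.0000, hold=0.8758 ⇒ V=0.8758 continue | (k=3,j=3): S=161.4292, (K−S)⁺=0.0000, hold=0.0893 ⇒ V=0.0893 continue  boundary S*=-
step 2: (k=2,j=0): S=98.9651, (K−S)⁺=0.0000, hold=7.4254 ⇒ V=7.4254 continue | (k=2,j=1): S=120.3600, (K−S)⁺=0.0000, hold=2.3596 ⇒ V=2.3596 continue | (k=2,j=2): S=146.3801, (K−S)⁺=0.0000, hold=0.4695 ⇒ V=0.4695 continue  boundary S*=-
step 1: (k=1,j=0): S=109.1396, (K−S)⁺=0.0000, hold=4.7959 ⇒ V=4.7959 continue | (k=1,j=1): S=132.7340, (K−S)⁺=0.0000, hold=1.3815 ⇒ V=1.3815 continue  boundary S*=-
step 0: (k=0,j=0): S=120.3600, (K−S)⁺=0.0000, hold=3.0251 ⇒ V=3.0251 continue  boundary S*=-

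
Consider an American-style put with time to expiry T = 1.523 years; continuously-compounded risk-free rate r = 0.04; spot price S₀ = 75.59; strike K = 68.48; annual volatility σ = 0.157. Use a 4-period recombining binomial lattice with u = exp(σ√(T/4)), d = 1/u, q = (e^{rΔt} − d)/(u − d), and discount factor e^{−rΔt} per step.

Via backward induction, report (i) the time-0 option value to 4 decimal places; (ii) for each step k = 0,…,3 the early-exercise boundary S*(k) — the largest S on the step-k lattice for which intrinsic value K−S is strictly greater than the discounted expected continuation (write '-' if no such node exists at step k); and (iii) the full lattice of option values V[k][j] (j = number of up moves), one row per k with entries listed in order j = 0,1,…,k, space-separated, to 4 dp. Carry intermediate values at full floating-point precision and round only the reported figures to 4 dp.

price = 1.8642
boundary = - - - 56.5256
tree:
1.8642
3.6007 0.5227
6.7271 1.1924 0.0000
11.9544 2.7199 0.0000 0.0000
17.1735 6.2044 0.0000 0.0000 0.0000

Δt=0.38075, u=1.10172, d=0.90767, q=0.55488, disc=e^(-rΔt)=0.98489
k=4 terminal: V=max(K-S,0) → 17.1735 6.2044 0.0000 0.0000 0.0000
k=3: j=0 S=56.5256 intr=11.9544 cont=10.9193 V=11.9544[EX]; j=1 S=68.6106 intr=0.0000 cont=2.7199 V=2.7199[hold]; j=2 S=83.2794 intr=0.0000 cont=0.0000 V=0.0000[hold]; j=3 S=101.0842 intr=0.0000 cont=0.0000 V=0.0000[hold]  S*(3)=56.5256
k=2: j=0 S=62.2756 intr=6.2044 cont=6.7271 V=6.7271[hold]; j=1 S=75.5900 intr=0.0000 cont=1.1924 V=1.1924[hold]; j=2 S=91.7509 intr=0.0000 cont=0.0000 V=0.0000[hold]  S*(2)=-
k=1: j=0 S=68.6106 intr=0.0000 cont=3.6007 V=3.6007[hold]; j=1 S=83.2794 intr=0.0000 cont=0.5227 V=0.5227[hold]  S*(1)=-
k=0: j=0 S=75.5900 intr=0.0000 cont=1.8642 V=1.8642[hold]  S*(0)=-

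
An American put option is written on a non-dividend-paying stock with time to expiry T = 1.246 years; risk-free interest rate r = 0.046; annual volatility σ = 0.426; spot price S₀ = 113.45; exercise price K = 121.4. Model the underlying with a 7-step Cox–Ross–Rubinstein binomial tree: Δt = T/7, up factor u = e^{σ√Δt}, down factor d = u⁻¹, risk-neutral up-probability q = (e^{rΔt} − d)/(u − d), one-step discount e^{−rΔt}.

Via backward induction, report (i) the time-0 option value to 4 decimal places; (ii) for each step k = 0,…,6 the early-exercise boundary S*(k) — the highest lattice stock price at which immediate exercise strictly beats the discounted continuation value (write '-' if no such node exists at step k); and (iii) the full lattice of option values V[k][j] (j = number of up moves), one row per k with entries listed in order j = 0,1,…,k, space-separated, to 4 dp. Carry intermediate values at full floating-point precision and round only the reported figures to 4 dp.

price = 23.3532
boundary = - - - 66.1664 79.1942 66.1664 79.1942
tree:
23.3532
32.2434 14.0439
43.0232 21.0231 6.6619
55.2336 30.4257 11.1141 1.9132
66.1182 42.2058 18.0814 3.6948 0.0000
75.2123 55.2336 28.3868 7.1355 0.0000 0.0000
82.8103 66.1182 42.2058 13.7803 0.0000 0.0000 0.0000
89.1585 75.2123 55.2336 26.6130 0.0000 0.0000 0.0000 0.0000

params: Δt=0.17800 u=1.19689 d=0.83550 q=0.47794 e^(-rΔt)=0.99185
t_7 payoffs: 89.1585 75.2123 55.2336 26.6130 0.0000 0.0000 0.0000 0.0000
t_6: node(6,0) S=38.5897 payoff=82.8103 vs cont=81.8204 → 82.8103 [stop]  node(6,1) S=55.2818 payoff=66.1182 vs cont=65.1282 → 66.1182 [stop]  node(6,2) S=79.1942 payoff=42.2058 vs cont=41.2158 → 42.2058 [stop]  node(6,3) S=113.4500 payoff=7.9500 vs cont=13.7803 → 13.7803 [wait]  node(6,4) S=162.5233 payoff=0.0000 vs cont=0.0000 → 0.0000 [wait]  node(6,5) S=232.8235 payoff=0.0000 vs cont=0.0000 → 0.0000 [wait]  node(6,6) S=333.5323 payoff=0.0000 vs cont=0.0000 → 0.0000 [wait]  ⇒ S*(6)=79.1942
t_5: node(5,0) S=46.1877 payoff=75.2123 vs cont=74.2223 → 75.2123 [stop]  node(5,1) S=66.1664 payoff=55.2336 vs cont=54.2436 → 55.2336 [stop]  node(5,2) S=94.7870 payoff=26.6130 vs cont=28.3868 → 28.3868 [wait]  node(5,3) S=135.7876 payoff=0.0000 vs cont=7.1355 → 7.1355 [wait]  node(5,4) S=194.5231 payoff=0.0000 vs cont=0.0000 → 0.0000 [wait]  node(5,5) S=278.6650 payoff=0.0000 vs cont=0.0000 → 0.0000 [wait]  ⇒ S*(5)=66.1664
t_4: node(4,0) S=55.2818 payoff=66.1182 vs cont=65.1282 → 66.1182 [stop]  node(4,1) S=79.1942 payoff=42.2058 vs cont=42.0567 → 42.2058 [stop]  node(4,2) S=113.4500 payoff=7.9500 vs cont=18.0814 → 18.0814 [wait]  node(4,3) S=162.5233 payoff=0.0000 vs cont=3.6948 → 3.6948 [wait]  node(4,4) S=232.8235 payoff=0.0000 vs cont=0.0000 → 0.0000 [wait]  ⇒ S*(4)=79.1942
t_3: node(3,0) S=66.1664 payoff=55.2336 vs cont=54.2436 → 55.2336 [stop]  node(3,1) S=94.7870 payoff=26.6130 vs cont=30.4257 → 30.4257 [wait]  node(3,2) S=135.7876 payoff=0.0000 vs cont=11.1141 → 11.1141 [wait]  node(3,3) S=194.5231 payoff=0.0000 vs cont=1.9132 → 1.9132 [wait]  ⇒ S*(3)=66.1664
t_2: node(2,0) S=79.1942 payoff=42.2058 vs cont=43.0232 → 43.0232 [wait]  node(2,1) S=113.4500 payoff=7.9500 vs cont=21.0231 → 21.0231 [wait]  node(2,2) S=162.5233 payoff=0.0000 vs cont=6.6619 → 6.6619 [wait]  ⇒ S*(2)=-
t_1: node(1,0) S=94.7870 payoff=26.6130 vs cont=32.2434 → 32.2434 [wait]  node(1,1) S=135.7876 payoff=0.0000 vs cont=14.0439 → 14.0439 [wait]  ⇒ S*(1)=-
t_0: node(0,0) S=113.4500 payoff=7.9500 vs cont=23.3532 → 23.3532 [wait]  ⇒ S*(0)=-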